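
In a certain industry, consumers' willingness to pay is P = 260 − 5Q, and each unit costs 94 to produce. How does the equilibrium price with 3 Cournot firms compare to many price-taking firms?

Cournot: P = 135.5; Competition: P = 94

In a 3-firm Cournot equilibrium, symmetry and the first-order condition give q = (260 − 94)/(20) = 8.3. So Q = 24.9 and P = 135.5.
Under competition P = MC = 94, so Q = (260 − 94)/5 = 33.2.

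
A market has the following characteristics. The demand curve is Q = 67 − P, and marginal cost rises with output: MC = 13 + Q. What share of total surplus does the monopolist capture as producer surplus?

Inverting demand: P = 67 − Q.
A monopolist chooses Q where MR = MC. MR = 67 − 2Q; setting this equal to 13 + Q gives Q = 18 and P = 49.
CS = ½·(67 − 49)·18 = 162.
PS = P·Q − VC(Q) = 49·18 − (13·18 + ½·1·18²) = 486.
Share captured = PS/TS = 486/648 = 0.75.

PS/TS = 0.75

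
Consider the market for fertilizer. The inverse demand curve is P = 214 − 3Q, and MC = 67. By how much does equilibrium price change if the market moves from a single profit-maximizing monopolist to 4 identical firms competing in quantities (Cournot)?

A monopolist chooses Q where MR = MC. MR = 214 − 6Q; setting this equal to 67 gives Q = 24.5 and P = 140.5.
In a 4-firm Cournot equilibrium, symmetry and the first-order condition give q = (214 − 67)/(15) = 9.8. So Q = 39.2 and P = 96.4.
Change in equilibrium price: 96.4 − 140.5 = −44.1.

Equilibrium price falls by 44.1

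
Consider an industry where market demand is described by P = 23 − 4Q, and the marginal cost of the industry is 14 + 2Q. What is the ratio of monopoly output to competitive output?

The monopolist equates marginal revenue to marginal cost: 23 − 8Q = 14 + 2Q, so Q = 0.9. From demand, P = 19.4.
Competitive equilibrium sets price equal to marginal cost: 23 − 4Q = 14 + 2Q, so Q = 1.5 and P = 17.
Ratio Q_m/Q_c = 0.9/1.5 = 0.6.

Q_m/Q_c = 0.6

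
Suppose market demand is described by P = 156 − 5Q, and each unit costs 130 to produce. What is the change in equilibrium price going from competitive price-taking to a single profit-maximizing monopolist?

Competitive firms price at marginal cost: P = 130, giving Q = 5.2.
The monopolist equates marginal revenue to marginal cost: 156 − 10Q = 130, so Q = 2.6. From demand, P = 143.
Change in equilibrium price: 143 − 130 = 13.

P rises by 13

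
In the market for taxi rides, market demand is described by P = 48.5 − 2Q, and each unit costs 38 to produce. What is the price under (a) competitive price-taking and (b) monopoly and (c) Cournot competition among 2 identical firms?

Perfect competition: P = MC = 38, so 48.5 − 2Q = 38 and Q = 5.25.
Monopoly sets MR = MC: 48.5 − 4Q = 38 ⇒ Q = 2.625, P = 48.5 − 2·2.625 = 43.25.
Cournot with 2 identical firms: the symmetric best-response condition is 48.5 − 6q = 38. Each firm produces q = 1.75, total output Q = 3.5, price P = 41.5.

Competition: P = 38; Monopoly: P = 43.25; Cournot: P = 41.5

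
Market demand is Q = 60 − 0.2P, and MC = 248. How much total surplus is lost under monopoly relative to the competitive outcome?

Inverting demand: P = 300 − 5Q.
Perfect competition: P = MC = 248, so 300 − 5Q = 248 and Q = 10.4.
Monopoly sets MR = MC: 300 − 10Q = 248 ⇒ Q = 5.2, P = 300 − 5·5.2 = 274.
DWL is the triangle between Q = 5.2 and Q = 10.4: ½·(10.4 − 5.2)·(274 − 248) = 67.6.

DWL = 67.6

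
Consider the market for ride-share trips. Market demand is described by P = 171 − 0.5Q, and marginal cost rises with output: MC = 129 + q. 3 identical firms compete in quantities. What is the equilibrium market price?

P = 150

Cournot with 3 identical firms: the symmetric best-response condition is 171 − 2q = 129 + q. Each firm produces q = 14, total output Q = 42, price P = 150.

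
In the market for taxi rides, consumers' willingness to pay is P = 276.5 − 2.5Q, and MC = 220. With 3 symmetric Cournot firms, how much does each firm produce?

q_i = 5.65

With 3 symmetric Cournot firms, each firm's FOC gives 276.5 − 10q = 220, so q = 5.65, Q = 3·5.65 = 16.95, and P = 234.125.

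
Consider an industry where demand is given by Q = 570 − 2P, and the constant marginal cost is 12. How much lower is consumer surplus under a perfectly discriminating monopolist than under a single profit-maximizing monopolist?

Inverting demand: P = 285 − 0.5Q.
Monopoly sets MR = MC: 285 − Q = 12 ⇒ Q = 273, P = 285 − 0.5·273 = 148.5.
CS = ½·(285 − 148.5)·273 = 18632.25.
A perfectly discriminating monopolist sells every unit with P(Q) ≥ MC(Q), so output equals the competitive quantity Q = 546. Each buyer pays their reservation price, so CS = 0 and the firm captures all surplus.
CS = 0.
Change in consumer surplus: 0 − 18632.25 = −18632.25.

Consumer surplus falls by 18632.25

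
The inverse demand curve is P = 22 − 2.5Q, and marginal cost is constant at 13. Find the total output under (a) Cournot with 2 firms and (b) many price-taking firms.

With 2 symmetric Cournot firms, each firm's FOC gives 22 − 7.5q = 13, so q = 1.2, Q = 2·1.2 = 2.4, and P = 16.
Under competition P = MC = 13, so Q = (22 − 13)/2.5 = 3.6.

Cournot: Q = 2.4; Competition: Q = 3.6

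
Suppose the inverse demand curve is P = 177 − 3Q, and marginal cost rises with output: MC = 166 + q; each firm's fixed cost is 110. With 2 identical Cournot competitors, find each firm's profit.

π_i = −105.765

Cournot with 2 identical firms: the symmetric best-response condition is 177 − 9q = 166 + q. Each firm produces q = 1.1, total output Q = 2.2, price P = 170.4.
Each firm's profit = 170.4·1.1 − (166·1.1 + ½·1·1.1²) − 110 = −105.765.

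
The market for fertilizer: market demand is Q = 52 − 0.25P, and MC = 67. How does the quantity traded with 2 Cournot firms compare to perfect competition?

Inverting demand: P = 208 − 4Q.
In a 2-firm Cournot equilibrium, symmetry and the first-order condition give q = (208 − 67)/(12) = 11.75. So Q = 23.5 and P = 114.
Competitive firms price at marginal cost: P = 67, giving Q = 35.25.

Cournot: Q = 23.5; Competition: Q = 35.25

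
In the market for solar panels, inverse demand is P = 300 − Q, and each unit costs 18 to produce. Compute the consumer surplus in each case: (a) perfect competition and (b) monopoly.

Competition: CS = 39762; Monopoly: CS = 9940.5

Competitive firms price at marginal cost: P = 18, giving Q = 282.
CS = ½·(300 − 18)·282 = 39762.
Monopoly sets MR = MC: 300 − 2Q = 18 ⇒ Q = 141, P = 300 − 141 = 159.
CS = ½·(300 − 159)·141 = 9940.5.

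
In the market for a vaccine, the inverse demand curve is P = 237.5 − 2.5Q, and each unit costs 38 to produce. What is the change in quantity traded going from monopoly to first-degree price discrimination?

Quantity traded rises by 39.9

The monopolist equates marginal revenue to marginal cost: 237.5 − 5Q = 38, so Q = 39.9. From demand, P = 137.75.
A perfectly discriminating monopolist sells every unit with P(Q) ≥ MC(Q), so output equals the competitive quantity Q = 79.8. Each buyer pays their reservation price, so CS = 0 and the firm captures all surplus.
Change in quantity traded: 79.8 − 39.9 = 39.9.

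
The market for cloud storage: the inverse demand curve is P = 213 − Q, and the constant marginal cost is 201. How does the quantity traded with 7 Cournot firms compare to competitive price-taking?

In a 7-firm Cournot equilibrium, symmetry and the first-order condition give q = (213 − 201)/(8) = 1.5. So Q = 10.5 and P = 202.5.
Under competition P = MC = 201, so Q = (213 − 201)/1 = 12.

Cournot: Q = 10.5; Competition: Q = 12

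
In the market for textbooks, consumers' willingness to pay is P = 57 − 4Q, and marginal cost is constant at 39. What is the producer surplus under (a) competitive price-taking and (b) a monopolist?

Perfect competition: P = MC = 39, so 57 − 4Q = 39 and Q = 4.5.
PS = (39 − 39)·4.5 = 0.
The monopolist equates marginal revenue to marginal cost: 57 − 8Q = 39, so Q = 2.25. From demand, P = 48.
PS = (48 − 39)·2.25 = 20.25.

Competition: PS = 0; Monopoly: PS = 20.25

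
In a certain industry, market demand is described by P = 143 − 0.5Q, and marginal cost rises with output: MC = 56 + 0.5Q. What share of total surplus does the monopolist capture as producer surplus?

A monopolist chooses Q where MR = MC. MR = 143 − Q; setting this equal to 56 + 0.5Q gives Q = 58 and P = 114.
CS = ½·(143 − 114)·58 = 841.
PS = P·Q − VC(Q) = 114·58 − (56·58 + ½·0.5·58²) = 2523.
Share captured = PS/TS = 2523/3364 = 0.75.

PS/TS = 0.75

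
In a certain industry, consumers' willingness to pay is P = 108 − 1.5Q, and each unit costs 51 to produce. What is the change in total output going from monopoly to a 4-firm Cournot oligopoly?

Total output rises by 11.4

A monopolist chooses Q where MR = MC. MR = 108 − 3Q; setting this equal to 51 gives Q = 19 and P = 79.5.
Cournot with 4 identical firms: the symmetric best-response condition is 108 − 7.5q = 51. Each firm produces q = 7.6, total output Q = 30.4, price P = 62.4.
Change in total output: 30.4 − 19 = 11.4.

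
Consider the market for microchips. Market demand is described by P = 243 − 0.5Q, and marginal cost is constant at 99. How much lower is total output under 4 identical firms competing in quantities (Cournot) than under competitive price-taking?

Q falls by 57.6

Perfect competition: P = MC = 99, so 243 − 0.5Q = 99 and Q = 288.
With 4 symmetric Cournot firms, each firm's FOC gives 243 − 2.5q = 99, so q = 57.6, Q = 4·57.6 = 230.4, and P = 127.8.
Change in total output: 230.4 − 288 = −57.6.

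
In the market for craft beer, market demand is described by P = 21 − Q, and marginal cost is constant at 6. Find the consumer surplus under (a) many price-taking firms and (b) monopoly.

Competition: CS = 112.5; Monopoly: CS = 28.125

Under competition P = MC = 6, so Q = (21 − 6)/1 = 15.
CS = ½·(21 − 6)·15 = 112.5.
Monopoly sets MR = MC: 21 − 2Q = 6 ⇒ Q = 7.5, P = 21 − 7.5 = 13.5.
CS = ½·(21 − 13.5)·7.5 = 28.125.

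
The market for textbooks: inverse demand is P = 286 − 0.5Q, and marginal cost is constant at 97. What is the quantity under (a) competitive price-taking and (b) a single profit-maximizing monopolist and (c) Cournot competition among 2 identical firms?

Competition: Q = 378; Monopoly: Q = 189; Cournot: Q = 252

Perfect competition: P = MC = 97, so 286 − 0.5Q = 97 and Q = 378.
A monopolist chooses Q where MR = MC. MR = 286 − Q; setting this equal to 97 gives Q = 189 and P = 191.5.
In a 2-firm Cournot equilibrium, symmetry and the first-order condition give q = (286 − 97)/(1.5) = 126. So Q = 252 and P = 160.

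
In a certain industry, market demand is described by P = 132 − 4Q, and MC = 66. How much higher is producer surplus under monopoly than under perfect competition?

Competitive firms price at marginal cost: P = 66, giving Q = 16.5.
PS = (66 − 66)·16.5 = 0.
A monopolist chooses Q where MR = MC. MR = 132 − 8Q; setting this equal to 66 gives Q = 8.25 and P = 99.
PS = (99 − 66)·8.25 = 272.25.
Change in producer surplus: 272.25 − 0 = 272.25.

PS rises by 272.25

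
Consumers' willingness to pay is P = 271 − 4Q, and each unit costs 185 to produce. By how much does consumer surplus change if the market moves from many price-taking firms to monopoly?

Competitive firms price at marginal cost: P = 185, giving Q = 21.5.
CS = ½·(271 − 185)·21.5 = 924.5.
A monopolist chooses Q where MR = MC. MR = 271 − 8Q; setting this equal to 185 gives Q = 10.75 and P = 228.
CS = ½·(271 − 228)·10.75 = 231.125.
Change in consumer surplus: 231.125 − 924.5 = −693.375.

Consumer surplus falls by 693.375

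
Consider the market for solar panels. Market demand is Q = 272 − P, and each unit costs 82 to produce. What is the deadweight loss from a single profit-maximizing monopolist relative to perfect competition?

DWL = 4512.5

Inverting demand: P = 272 − Q.
Competitive firms price at marginal cost: P = 82, giving Q = 190.
Monopoly sets MR = MC: 272 − 2Q = 82 ⇒ Q = 95, P = 272 − 95 = 177.
DWL is the triangle between Q = 95 and Q = 190: ½·(190 − 95)·(177 − 82) = 4512.5.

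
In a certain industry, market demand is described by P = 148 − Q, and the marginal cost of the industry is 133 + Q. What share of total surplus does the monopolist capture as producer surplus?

A monopolist chooses Q where MR = MC. MR = 148 − 2Q; setting this equal to 133 + Q gives Q = 5 and P = 143.
CS = ½·(148 − 143)·5 = 12.5.
PS = P·Q − VC(Q) = 143·5 − (133·5 + ½·1·5²) = 37.5.
Share captured = PS/TS = 37.5/50 = 0.75.

PS/TS = 0.75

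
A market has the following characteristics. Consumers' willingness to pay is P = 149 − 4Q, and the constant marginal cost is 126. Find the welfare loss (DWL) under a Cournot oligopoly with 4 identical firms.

Under competition P = MC = 126, so Q = (149 − 126)/4 = 5.75.
Cournot with 4 identical firms: the symmetric best-response condition is 149 − 20q = 126. Each firm produces q = 1.15, total output Q = 4.6, price P = 130.6.
DWL is the triangle between Q = 4.6 and Q = 5.75: ½·(5.75 − 4.6)·(130.6 − 126) = 2.645.

DWL = 2.645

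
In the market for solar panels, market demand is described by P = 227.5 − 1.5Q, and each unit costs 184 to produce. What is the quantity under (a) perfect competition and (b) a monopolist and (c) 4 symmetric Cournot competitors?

Competition: Q = 29; Monopoly: Q = 14.5; Cournot: Q = 23.2

Under competition P = MC = 184, so Q = (227.5 − 184)/1.5 = 29.
Monopoly sets MR = MC: 227.5 − 3Q = 184 ⇒ Q = 14.5, P = 227.5 − 1.5·14.5 = 205.75.
Cournot with 4 identical firms: the symmetric best-response condition is 227.5 − 7.5q = 184. Each firm produces q = 5.8, total output Q = 23.2, price P = 192.7.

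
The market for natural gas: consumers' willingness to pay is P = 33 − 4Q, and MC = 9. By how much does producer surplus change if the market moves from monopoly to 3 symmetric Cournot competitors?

PS falls by 9

A monopolist chooses Q where MR = MC. MR = 33 − 8Q; setting this equal to 9 gives Q = 3 and P = 21.
PS = (21 − 9)·3 = 36.
With 3 symmetric Cournot firms, each firm's FOC gives 33 − 16q = 9, so q = 1.5, Q = 3·1.5 = 4.5, and P = 15.
PS = (15 − 9)·4.5 = 27.
Change in producer surplus: 27 − 36 = −9.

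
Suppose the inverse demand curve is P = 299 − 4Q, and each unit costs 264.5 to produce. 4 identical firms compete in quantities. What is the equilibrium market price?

Cournot with 4 identical firms: the symmetric best-response condition is 299 − 20q = 264.5. Each firm produces q = 1.725, total output Q = 6.9, price P = 271.4.

P = 271.4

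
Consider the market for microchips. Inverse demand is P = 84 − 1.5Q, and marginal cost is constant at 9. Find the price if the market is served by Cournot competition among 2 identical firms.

P = 34

In a 2-firm Cournot equilibrium, symmetry and the first-order condition give q = (84 − 9)/(4.5) = 50/3. So Q = 100/3 and P = 34.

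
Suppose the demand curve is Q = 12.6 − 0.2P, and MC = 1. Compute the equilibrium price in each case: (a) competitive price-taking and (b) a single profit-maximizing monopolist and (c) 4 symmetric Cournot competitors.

Inverting demand: P = 63 − 5Q.
Competitive firms price at marginal cost: P = 1, giving Q = 12.4.
Monopoly sets MR = MC: 63 − 10Q = 1 ⇒ Q = 6.2, P = 63 − 5·6.2 = 32.
With 4 symmetric Cournot firms, each firm's FOC gives 63 − 25q = 1, so q = 2.48, Q = 4·2.48 = 9.92, and P = 13.4.

Competition: P = 1; Monopoly: P = 32; Cournot: P = 13.4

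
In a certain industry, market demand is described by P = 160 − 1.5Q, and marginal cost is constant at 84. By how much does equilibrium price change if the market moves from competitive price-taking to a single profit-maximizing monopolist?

Equilibrium price rises by 38

Under competition P = MC = 84, so Q = (160 − 84)/1.5 = 152/3.
The monopolist equates marginal revenue to marginal cost: 160 − 3Q = 84, so Q = 76/3. From demand, P = 122.
Change in equilibrium price: 122 − 84 = 38.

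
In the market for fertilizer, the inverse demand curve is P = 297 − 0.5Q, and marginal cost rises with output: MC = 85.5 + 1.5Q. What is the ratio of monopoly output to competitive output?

Monopoly sets MR = MC: 297 − Q = 85.5 + 1.5Q ⇒ Q = 84.6, P = 297 − 0.5·84.6 = 254.7.
Competitive equilibrium sets price equal to marginal cost: 297 − 0.5Q = 85.5 + 1.5Q, so Q = 105.75 and P = 244.125.
Ratio Q_m/Q_c = 84.6/105.75 = 0.8.

Q_m/Q_c = 0.8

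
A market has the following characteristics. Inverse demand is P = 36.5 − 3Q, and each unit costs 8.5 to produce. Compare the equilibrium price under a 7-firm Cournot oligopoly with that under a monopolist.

With 7 symmetric Cournot firms, each firm's FOC gives 36.5 − 24q = 8.5, so q = 7/6, Q = 7·7/6 = 49/6, and P = 12.
Monopoly sets MR = MC: 36.5 − 6Q = 8.5 ⇒ Q = 14/3, P = 36.5 − 3·14/3 = 22.5.

Cournot: P = 12; Monopoly: P = 22.5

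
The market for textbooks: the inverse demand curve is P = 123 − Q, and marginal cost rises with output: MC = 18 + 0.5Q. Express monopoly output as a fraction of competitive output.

Q_m/Q_c = 0.6

A monopolist chooses Q where MR = MC. MR = 123 − 2Q; setting this equal to 18 + 0.5Q gives Q = 42 and P = 81.
Competitive equilibrium sets price equal to marginal cost: 123 − Q = 18 + 0.5Q, so Q = 70 and P = 53.
Ratio Q_m/Q_c = 42/70 = 0.6.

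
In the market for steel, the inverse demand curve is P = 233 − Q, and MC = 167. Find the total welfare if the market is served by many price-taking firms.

TS = 2178

Under competition P = MC = 167, so Q = (233 − 167)/1 = 66.
CS = ½·(233 − 167)·66 = 2178; PS = (167 − 167)·66 = 0; TS = 2178.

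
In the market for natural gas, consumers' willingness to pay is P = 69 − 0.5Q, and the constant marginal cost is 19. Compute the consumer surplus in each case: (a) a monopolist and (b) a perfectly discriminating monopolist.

Monopoly sets MR = MC: 69 − Q = 19 ⇒ Q = 50, P = 69 − 0.5·50 = 44.
CS = ½·(69 − 44)·50 = 625.
With perfect price discrimination, output is the efficient level Q = 100 (where demand meets MC), but every buyer pays their willingness to pay: CS = 0 and PS = total surplus.
CS = 0.

Monopoly: CS = 625; Perfect PD: CS = 0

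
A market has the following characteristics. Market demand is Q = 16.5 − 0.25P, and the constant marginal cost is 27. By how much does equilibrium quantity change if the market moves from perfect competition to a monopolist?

Equilibrium quantity falls by 4.875

Inverting demand: P = 66 − 4Q.
Under competition P = MC = 27, so Q = (66 − 27)/4 = 9.75.
Monopoly sets MR = MC: 66 − 8Q = 27 ⇒ Q = 4.875, P = 66 − 4·4.875 = 46.5.
Change in equilibrium quantity: 4.875 − 9.75 = −4.875.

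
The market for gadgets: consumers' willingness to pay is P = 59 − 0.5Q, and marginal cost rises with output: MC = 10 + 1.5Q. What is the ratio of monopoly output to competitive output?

The monopolist equates marginal revenue to marginal cost: 59 − Q = 10 + 1.5Q, so Q = 19.6. From demand, P = 49.2.
Competitive equilibrium sets price equal to marginal cost: 59 − 0.5Q = 10 + 1.5Q, so Q = 24.5 and P = 46.75.
Ratio Q_m/Q_c = 19.6/24.5 = 0.8.

Q_m/Q_c = 0.8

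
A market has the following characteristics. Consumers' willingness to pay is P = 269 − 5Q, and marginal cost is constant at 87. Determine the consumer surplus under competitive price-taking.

Under competition P = MC = 87, so Q = (269 − 87)/5 = 36.4.
CS = ½·(269 − 87)·36.4 = 3312.4.

CS = 3312.4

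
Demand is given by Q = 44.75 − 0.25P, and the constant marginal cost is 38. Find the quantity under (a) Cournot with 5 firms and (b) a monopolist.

Cournot: Q = 29.375; Monopoly: Q = 17.625

Inverting demand: P = 179 − 4Q.
In a 5-firm Cournot equilibrium, symmetry and the first-order condition give q = (179 − 38)/(24) = 5.875. So Q = 29.375 and P = 61.5.
A monopolist chooses Q where MR = MC. MR = 179 − 8Q; setting this equal to 38 gives Q = 17.625 and P = 108.5.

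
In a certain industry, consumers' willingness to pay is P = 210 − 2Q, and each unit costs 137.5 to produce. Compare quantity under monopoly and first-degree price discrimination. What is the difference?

Quantity rises by 18.125

Monopoly sets MR = MC: 210 − 4Q = 137.5 ⇒ Q = 18.125, P = 210 − 2·18.125 = 173.75.
With perfect price discrimination, output is the efficient level Q = 36.25 (where demand meets MC), but every buyer pays their willingness to pay: CS = 0 and PS = total surplus.
Change in quantity: 36.25 − 18.125 = 18.125.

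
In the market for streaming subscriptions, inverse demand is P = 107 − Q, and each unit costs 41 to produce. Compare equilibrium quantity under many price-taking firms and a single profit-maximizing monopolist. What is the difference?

Competitive firms price at marginal cost: P = 41, giving Q = 66.
The monopolist equates marginal revenue to marginal cost: 107 − 2Q = 41, so Q = 33. From demand, P = 74.
Change in equilibrium quantity: 33 − 66 = −33.

Q falls by 33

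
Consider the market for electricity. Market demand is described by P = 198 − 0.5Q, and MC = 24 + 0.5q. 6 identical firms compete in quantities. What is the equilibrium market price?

In a 6-firm Cournot equilibrium, symmetry and the first-order condition give q = (198 − 24)/(4) = 43.5. So Q = 261 and P = 67.5.

P = 67.5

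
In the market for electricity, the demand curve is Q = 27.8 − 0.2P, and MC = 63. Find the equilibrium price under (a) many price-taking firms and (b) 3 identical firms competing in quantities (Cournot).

Competition: P = 63; Cournot: P = 82

Inverting demand: P = 139 − 5Q.
Competitive firms price at marginal cost: P = 63, giving Q = 15.2.
Cournot with 3 identical firms: the symmetric best-response condition is 139 − 20q = 63. Each firm produces q = 3.8, total output Q = 11.4, price P = 82.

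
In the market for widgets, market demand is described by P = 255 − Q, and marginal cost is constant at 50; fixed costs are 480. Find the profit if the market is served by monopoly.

Profit = 10026.25

The monopolist equates marginal revenue to marginal cost: 255 − 2Q = 50, so Q = 102.5. From demand, P = 152.5.
Profit = (152.5 − 50)·102.5 − 480 = 10026.25.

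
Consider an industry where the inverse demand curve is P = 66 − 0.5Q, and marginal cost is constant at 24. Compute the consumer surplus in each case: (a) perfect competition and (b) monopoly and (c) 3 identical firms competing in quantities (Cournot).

Competitive firms price at marginal cost: P = 24, giving Q = 84.
CS = ½·(66 − 24)·84 = 1764.
The monopolist equates marginal revenue to marginal cost: 66 − Q = 24, so Q = 42. From demand, P = 45.
CS = ½·(66 − 45)·42 = 441.
With 3 symmetric Cournot firms, each firm's FOC gives 66 − 2q = 24, so q = 21, Q = 3·21 = 63, and P = 34.5.
CS = ½·(66 − 34.5)·63 = 992.25.

Competition: CS = 1764; Monopoly: CS = 441; Cournot: CS = 992.25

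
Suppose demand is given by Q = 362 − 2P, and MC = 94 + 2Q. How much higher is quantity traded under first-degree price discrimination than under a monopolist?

Quantity traded rises by 5.8

Inverting demand: P = 181 − 0.5Q.
Monopoly sets MR = MC: 181 − Q = 94 + 2Q ⇒ Q = 29, P = 181 − 0.5·29 = 166.5.
A perfectly discriminating monopolist sells every unit with P(Q) ≥ MC(Q), so output equals the competitive quantity Q = 34.8. Each buyer pays their reservation price, so CS = 0 and the firm captures all surplus.
Change in quantity traded: 34.8 − 29 = 5.8.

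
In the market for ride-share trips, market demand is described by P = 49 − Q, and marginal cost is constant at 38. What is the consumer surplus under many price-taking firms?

CS = 60.5

Perfect competition: P = MC = 38, so 49 − Q = 38 and Q = 11.
CS = ½·(49 − 38)·11 = 60.5.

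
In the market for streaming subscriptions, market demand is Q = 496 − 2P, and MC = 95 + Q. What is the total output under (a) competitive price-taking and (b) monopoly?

Inverting demand: P = 248 − 0.5Q.
Under competition P = MC: 248 − 0.5Q = 95 + Q ⇒ Q = 102, P = 197.
A monopolist chooses Q where MR = MC. MR = 248 − Q; setting this equal to 95 + Q gives Q = 76.5 and P = 209.75.

Competition: Q = 102; Monopoly: Q = 76.5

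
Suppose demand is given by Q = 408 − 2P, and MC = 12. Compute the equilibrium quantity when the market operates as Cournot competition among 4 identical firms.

Inverting demand: P = 204 − 0.5Q.
In a 4-firm Cournot equilibrium, symmetry and the first-order condition give q = (204 − 12)/(2.5) = 76.8. So Q = 307.2 and P = 50.4.

Q = 307.2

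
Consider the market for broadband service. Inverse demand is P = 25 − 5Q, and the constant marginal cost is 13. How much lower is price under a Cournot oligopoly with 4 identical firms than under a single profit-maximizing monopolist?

P falls by 3.6

The monopolist equates marginal revenue to marginal cost: 25 − 10Q = 13, so Q = 1.2. From demand, P = 19.
Cournot with 4 identical firms: the symmetric best-response condition is 25 − 25q = 13. Each firm produces q = 0.48, total output Q = 1.92, price P = 15.4.
Change in price: 15.4 − 19 = −3.6.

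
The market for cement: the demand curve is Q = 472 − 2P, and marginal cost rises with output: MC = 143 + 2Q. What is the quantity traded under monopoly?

Q = 31

Inverting demand: P = 236 − 0.5Q.
Monopoly sets MR = MC: 236 − Q = 143 + 2Q ⇒ Q = 31, P = 236 − 0.5·31 = 220.5.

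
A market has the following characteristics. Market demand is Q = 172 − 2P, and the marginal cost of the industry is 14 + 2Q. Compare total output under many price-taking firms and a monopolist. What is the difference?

Inverting demand: P = 86 − 0.5Q.
Under competition P = MC: 86 − 0.5Q = 14 + 2Q ⇒ Q = 28.8, P = 71.6.
Monopoly sets MR = MC: 86 − Q = 14 + 2Q ⇒ Q = 24, P = 86 − 0.5·24 = 74.
Change in total output: 24 − 28.8 = −4.8.

Q falls by 4.8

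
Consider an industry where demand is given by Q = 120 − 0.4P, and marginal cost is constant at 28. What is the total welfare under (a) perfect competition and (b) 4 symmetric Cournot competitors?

Competition: TS = 14796.8; Cournot: TS = 14204.928

Inverting demand: P = 300 − 2.5Q.
Competitive firms price at marginal cost: P = 28, giving Q = 108.8.
CS = ½·(300 − 28)·108.8 = 14796.8; PS = (28 − 28)·108.8 = 0; TS = 14796.8.
In a 4-firm Cournot equilibrium, symmetry and the first-order condition give q = (300 − 28)/(12.5) = 21.76. So Q = 87.04 and P = 82.4.
CS = ½·(300 − 82.4)·87.04 = 9469.952; PS = (82.4 − 28)·87.04 = 4734.976; TS = 14204.928.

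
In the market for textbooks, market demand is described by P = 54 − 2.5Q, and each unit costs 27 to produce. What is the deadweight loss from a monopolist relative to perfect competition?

Competitive firms price at marginal cost: P = 27, giving Q = 10.8.
A monopolist chooses Q where MR = MC. MR = 54 − 5Q; setting this equal to 27 gives Q = 5.4 and P = 40.5.
DWL is the triangle between Q = 5.4 and Q = 10.8: ½·(10.8 − 5.4)·(40.5 − 27) = 36.45.

DWL = 36.45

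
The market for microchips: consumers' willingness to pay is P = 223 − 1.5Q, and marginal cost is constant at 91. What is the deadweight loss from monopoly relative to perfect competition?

Competitive firms price at marginal cost: P = 91, giving Q = 88.
Monopoly sets MR = MC: 223 − 3Q = 91 ⇒ Q = 44, P = 223 − 1.5·44 = 157.
DWL is the triangle between Q = 44 and Q = 88: ½·(88 − 44)·(157 − 91) = 1452.

DWL = 1452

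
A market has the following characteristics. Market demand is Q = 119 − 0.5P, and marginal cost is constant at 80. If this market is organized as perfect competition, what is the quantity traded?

Inverting demand: P = 238 − 2Q.
Perfect competition: P = MC = 80, so 238 − 2Q = 80 and Q = 79.

Q = 79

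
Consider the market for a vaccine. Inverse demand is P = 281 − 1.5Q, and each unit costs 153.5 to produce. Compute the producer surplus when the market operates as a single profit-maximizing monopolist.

PS = 2709.375

A monopolist chooses Q where MR = MC. MR = 281 − 3Q; setting this equal to 153.5 gives Q = 42.5 and P = 217.25.
PS = (217.25 − 153.5)·42.5 = 2709.375.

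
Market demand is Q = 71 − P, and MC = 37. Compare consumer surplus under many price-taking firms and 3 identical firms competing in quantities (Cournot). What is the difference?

Consumer surplus falls by 252.875

Inverting demand: P = 71 − Q.
Competitive firms price at marginal cost: P = 37, giving Q = 34.
CS = ½·(71 − 37)·34 = 578.
Cournot with 3 identical firms: the symmetric best-response condition is 71 − 4q = 37. Each firm produces q = 8.5, total output Q = 25.5, price P = 45.5.
CS = ½·(71 − 45.5)·25.5 = 325.125.
Change in consumer surplus: 325.125 − 578 = −252.875.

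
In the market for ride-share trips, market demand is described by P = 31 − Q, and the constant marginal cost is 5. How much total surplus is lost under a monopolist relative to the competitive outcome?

DWL = 84.5

Perfect competition: P = MC = 5, so 31 − Q = 5 and Q = 26.
A monopolist chooses Q where MR = MC. MR = 31 − 2Q; setting this equal to 5 gives Q = 13 and P = 18.
DWL is the triangle between Q = 13 and Q = 26: ½·(26 − 13)·(18 − 5) = 84.5.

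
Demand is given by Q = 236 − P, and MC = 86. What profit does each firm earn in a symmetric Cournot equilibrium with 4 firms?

π_i = 900

Inverting demand: P = 236 − Q.
Cournot with 4 identical firms: the symmetric best-response condition is 236 − 5q = 86. Each firm produces q = 30, total output Q = 120, price P = 116.
Each firm's profit = (116 − 86)·30 = 900.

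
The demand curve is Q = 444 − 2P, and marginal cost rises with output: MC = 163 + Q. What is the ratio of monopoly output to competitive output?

Q_m/Q_c = 0.75

Inverting demand: P = 222 − 0.5Q.
Monopoly sets MR = MC: 222 − Q = 163 + Q ⇒ Q = 29.5, P = 222 − 0.5·29.5 = 207.25.
Competitive equilibrium sets price equal to marginal cost: 222 − 0.5Q = 163 + Q, so Q = 118/3 and P = 607/3.
Ratio Q_m/Q_c = 29.5/(118/3) = 0.75.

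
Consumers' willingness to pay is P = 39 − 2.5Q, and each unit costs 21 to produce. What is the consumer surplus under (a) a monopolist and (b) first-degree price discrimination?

Monopoly: CS = 16.2; Perfect PD: CS = 0

A monopolist chooses Q where MR = MC. MR = 39 − 5Q; setting this equal to 21 gives Q = 3.6 and P = 30.
CS = ½·(39 − 30)·3.6 = 16.2.
Under first-degree price discrimination the firm charges each unit its demand price and produces up to where P = MC, i.e. Q = 7.2. Consumer surplus is zero; producer surplus equals total surplus.
CS = 0.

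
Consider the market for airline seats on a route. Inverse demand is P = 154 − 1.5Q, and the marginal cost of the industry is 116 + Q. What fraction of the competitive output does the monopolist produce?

Q_m/Q_c = 0.625

Monopoly sets MR = MC: 154 − 3Q = 116 + Q ⇒ Q = 9.5, P = 154 − 1.5·9.5 = 139.75.
Competitive equilibrium sets price equal to marginal cost: 154 − 1.5Q = 116 + Q, so Q = 15.2 and P = 131.2.
Ratio Q_m/Q_c = 9.5/15.2 = 0.625.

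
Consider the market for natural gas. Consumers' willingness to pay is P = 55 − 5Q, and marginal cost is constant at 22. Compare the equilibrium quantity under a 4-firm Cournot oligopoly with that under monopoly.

Cournot: Q = 5.28; Monopoly: Q = 3.3

In a 4-firm Cournot equilibrium, symmetry and the first-order condition give q = (55 − 22)/(25) = 1.32. So Q = 5.28 and P = 28.6.
Monopoly sets MR = MC: 55 − 10Q = 22 ⇒ Q = 3.3, P = 55 − 5·3.3 = 38.5.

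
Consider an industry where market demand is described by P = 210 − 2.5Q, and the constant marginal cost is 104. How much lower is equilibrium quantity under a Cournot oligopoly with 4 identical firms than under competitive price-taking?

Equilibrium quantity falls by 8.48

Competitive firms price at marginal cost: P = 104, giving Q = 42.4.
In a 4-firm Cournot equilibrium, symmetry and the first-order condition give q = (210 − 104)/(12.5) = 8.48. So Q = 33.92 and P = 125.2.
Change in equilibrium quantity: 33.92 − 42.4 = −8.48.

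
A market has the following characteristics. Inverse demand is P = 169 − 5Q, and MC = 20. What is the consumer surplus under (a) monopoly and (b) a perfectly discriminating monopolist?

Monopoly: CS = 555.025; Perfect PD: CS = 0

A monopolist chooses Q where MR = MC. MR = 169 − 10Q; setting this equal to 20 gives Q = 14.9 and P = 94.5.
CS = ½·(169 − 94.5)·14.9 = 555.025.
With perfect price discrimination, output is the efficient level Q = 29.8 (where demand meets MC), but every buyer pays their willingness to pay: CS = 0 and PS = total surplus.
CS = 0.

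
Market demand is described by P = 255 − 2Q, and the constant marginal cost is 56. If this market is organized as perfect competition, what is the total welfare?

Competitive firms price at marginal cost: P = 56, giving Q = 99.5.
CS = ½·(255 − 56)·99.5 = 9900.25; PS = (56 − 56)·99.5 = 0; TS = 9900.25.

TS = 9900.25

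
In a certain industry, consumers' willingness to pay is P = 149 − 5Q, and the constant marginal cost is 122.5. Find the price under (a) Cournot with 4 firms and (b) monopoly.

Cournot: P = 127.8; Monopoly: P = 135.75

With 4 symmetric Cournot firms, each firm's FOC gives 149 − 25q = 122.5, so q = 1.06, Q = 4·1.06 = 4.24, and P = 127.8.
Monopoly sets MR = MC: 149 − 10Q = 122.5 ⇒ Q = 2.65, P = 149 − 5·2.65 = 135.75.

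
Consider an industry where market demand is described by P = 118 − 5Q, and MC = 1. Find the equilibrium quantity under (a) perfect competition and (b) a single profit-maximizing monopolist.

Under competition P = MC = 1, so Q = (118 − 1)/5 = 23.4.
The monopolist equates marginal revenue to marginal cost: 118 − 10Q = 1, so Q = 11.7. From demand, P = 59.5.

Competition: Q = 23.4; Monopoly: Q = 11.7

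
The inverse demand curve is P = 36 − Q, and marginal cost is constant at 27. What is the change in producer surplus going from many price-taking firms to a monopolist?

Perfect competition: P = MC = 27, so 36 − Q = 27 and Q = 9.
PS = (27 − 27)·9 = 0.
Monopoly sets MR = MC: 36 − 2Q = 27 ⇒ Q = 4.5, P = 36 − 4.5 = 31.5.
PS = (31.5 − 27)·4.5 = 20.25.
Change in producer surplus: 20.25 − 0 = 20.25.

PS rises by 20.25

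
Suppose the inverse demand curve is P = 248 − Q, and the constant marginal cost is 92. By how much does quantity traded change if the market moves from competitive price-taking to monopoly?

Quantity traded falls by 78

Perfect competition: P = MC = 92, so 248 − Q = 92 and Q = 156.
A monopolist chooses Q where MR = MC. MR = 248 − 2Q; setting this equal to 92 gives Q = 78 and P = 170.
Change in quantity traded: 78 − 156 = −78.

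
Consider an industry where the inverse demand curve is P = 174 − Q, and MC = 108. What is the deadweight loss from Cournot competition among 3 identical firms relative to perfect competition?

DWL = 136.125

Under competition P = MC = 108, so Q = (174 − 108)/1 = 66.
In a 3-firm Cournot equilibrium, symmetry and the first-order condition give q = (174 − 108)/(4) = 16.5. So Q = 49.5 and P = 124.5.
DWL is the triangle between Q = 49.5 and Q = 66: ½·(66 − 49.5)·(124.5 − 108) = 136.125.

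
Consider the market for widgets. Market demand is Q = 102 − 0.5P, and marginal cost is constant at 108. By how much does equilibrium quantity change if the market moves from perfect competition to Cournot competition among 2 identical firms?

Q falls by 16

Inverting demand: P = 204 − 2Q.
Under competition P = MC = 108, so Q = (204 − 108)/2 = 48.
In a 2-firm Cournot equilibrium, symmetry and the first-order condition give q = (204 − 108)/(6) = 16. So Q = 32 and P = 140.
Change in equilibrium quantity: 32 − 48 = −16.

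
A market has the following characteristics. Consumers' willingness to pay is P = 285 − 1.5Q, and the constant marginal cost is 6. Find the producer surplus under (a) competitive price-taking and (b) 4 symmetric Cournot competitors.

Competition: PS = 0; Cournot: PS = 8303.04

Perfect competition: P = MC = 6, so 285 − 1.5Q = 6 and Q = 186.
PS = (6 − 6)·186 = 0.
With 4 symmetric Cournot firms, each firm's FOC gives 285 − 7.5q = 6, so q = 37.2, Q = 4·37.2 = 148.8, and P = 61.8.
PS = (61.8 − 6)·148.8 = 8303.04.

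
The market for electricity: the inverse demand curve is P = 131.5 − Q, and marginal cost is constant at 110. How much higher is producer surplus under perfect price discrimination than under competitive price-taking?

Competitive firms price at marginal cost: P = 110, giving Q = 21.5.
PS = (110 − 110)·21.5 = 0.
With perfect price discrimination, output is the efficient level Q = 21.5 (where demand meets MC), but every buyer pays their willingness to pay: CS = 0 and PS = total surplus.
PS = ½·(131.5 − 110)·21.5 = 231.125.
Change in producer surplus: 231.125 − 0 = 231.125.

Producer surplus rises by 231.125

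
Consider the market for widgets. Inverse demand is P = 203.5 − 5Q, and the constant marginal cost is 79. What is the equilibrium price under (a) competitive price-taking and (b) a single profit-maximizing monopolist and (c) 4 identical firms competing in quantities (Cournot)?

Competitive firms price at marginal cost: P = 79, giving Q = 24.9.
A monopolist chooses Q where MR = MC. MR = 203.5 − 10Q; setting this equal to 79 gives Q = 12.45 and P = 141.25.
Cournot with 4 identical firms: the symmetric best-response condition is 203.5 − 25q = 79. Each firm produces q = 4.98, total output Q = 19.92, price P = 103.9.

Competition: P = 79; Monopoly: P = 141.25; Cournot: P = 103.9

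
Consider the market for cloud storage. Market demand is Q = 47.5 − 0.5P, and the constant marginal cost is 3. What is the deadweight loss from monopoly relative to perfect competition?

Inverting demand: P = 95 − 2Q.
Competitive firms price at marginal cost: P = 3, giving Q = 46.
A monopolist chooses Q where MR = MC. MR = 95 − 4Q; setting this equal to 3 gives Q = 23 and P = 49.
DWL is the triangle between Q = 23 and Q = 46: ½·(46 − 23)·(49 − 3) = 529.

DWL = 529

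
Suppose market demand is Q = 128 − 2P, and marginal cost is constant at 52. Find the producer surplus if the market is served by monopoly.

Inverting demand: P = 64 − 0.5Q.
Monopoly sets MR = MC: 64 − Q = 52 ⇒ Q = 12, P = 64 − 0.5·12 = 58.
PS = (58 − 52)·12 = 72.

PS = 72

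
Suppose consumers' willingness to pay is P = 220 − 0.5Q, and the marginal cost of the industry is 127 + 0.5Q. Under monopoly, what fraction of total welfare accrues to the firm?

A monopolist chooses Q where MR = MC. MR = 220 − Q; setting this equal to 127 + 0.5Q gives Q = 62 and P = 189.
CS = ½·(220 − 189)·62 = 961.
PS = P·Q − VC(Q) = 189·62 − (127·62 + ½·0.5·62²) = 2883.
Share captured = PS/TS = 2883/3844 = 0.75.

PS/TS = 0.75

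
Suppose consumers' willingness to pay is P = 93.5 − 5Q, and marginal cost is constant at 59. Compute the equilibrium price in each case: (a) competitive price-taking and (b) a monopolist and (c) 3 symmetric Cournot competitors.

Competition: P = 59; Monopoly: P = 76.25; Cournot: P = 67.625

Competitive firms price at marginal cost: P = 59, giving Q = 6.9.
A monopolist chooses Q where MR = MC. MR = 93.5 − 10Q; setting this equal to 59 gives Q = 3.45 and P = 76.25.
In a 3-firm Cournot equilibrium, symmetry and the first-order condition give q = (93.5 − 59)/(20) = 1.725. So Q = 5.175 and P = 67.625.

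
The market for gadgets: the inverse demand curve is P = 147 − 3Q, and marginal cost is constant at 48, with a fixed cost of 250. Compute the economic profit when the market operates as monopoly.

A monopolist chooses Q where MR = MC. MR = 147 − 6Q; setting this equal to 48 gives Q = 16.5 and P = 97.5.
Profit = (97.5 − 48)·16.5 − 250 = 566.75.

Profit = 566.75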